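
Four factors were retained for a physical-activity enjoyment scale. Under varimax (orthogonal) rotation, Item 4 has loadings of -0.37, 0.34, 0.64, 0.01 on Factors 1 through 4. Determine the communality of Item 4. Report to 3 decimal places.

h² = (-0.37)² + 0.34² + 0.64² + 0.01² = 0.1369 + 0.1156 + 0.4096 + 0.0001 = 0.6622

0.662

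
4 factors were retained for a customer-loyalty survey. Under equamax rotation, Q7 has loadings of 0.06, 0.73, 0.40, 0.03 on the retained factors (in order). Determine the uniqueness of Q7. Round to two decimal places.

0.30

h² = 0.06² + 0.73² + 0.40² + 0.03² = 0.0036 + 0.5329 + 0.1600 + 0.0009 = 0.6974
Uniqueness u² = 1 − h² = 1 − 0.6974 = 0.3026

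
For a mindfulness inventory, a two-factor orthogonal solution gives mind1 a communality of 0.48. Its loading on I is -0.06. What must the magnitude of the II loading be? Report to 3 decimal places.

Under orthogonal rotation h² = Σλ², so λ_II² = h² − (0.0036) = 0.48 − 0.0036 = 0.4764.
|λ| = √0.4764 = 0.6902.

0.690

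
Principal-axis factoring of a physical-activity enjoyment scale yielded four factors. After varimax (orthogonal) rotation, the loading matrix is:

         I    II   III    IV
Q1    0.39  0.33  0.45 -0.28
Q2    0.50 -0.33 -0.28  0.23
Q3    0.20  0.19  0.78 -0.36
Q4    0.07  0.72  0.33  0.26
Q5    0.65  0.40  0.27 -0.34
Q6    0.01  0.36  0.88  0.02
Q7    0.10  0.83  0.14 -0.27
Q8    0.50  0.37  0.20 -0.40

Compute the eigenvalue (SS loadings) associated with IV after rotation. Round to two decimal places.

SS loadings for IV = (-0.28)² + 0.23² + (-0.36)² + 0.26² + (-0.34)² + 0.02² + (-0.27)² + (-0.40)² = 0.0784 + 0.0529 + 0.1296 + 0.0676 + 0.1156 + 0.0004 + 0.0729 + 0.1600 = 0.6774

0.68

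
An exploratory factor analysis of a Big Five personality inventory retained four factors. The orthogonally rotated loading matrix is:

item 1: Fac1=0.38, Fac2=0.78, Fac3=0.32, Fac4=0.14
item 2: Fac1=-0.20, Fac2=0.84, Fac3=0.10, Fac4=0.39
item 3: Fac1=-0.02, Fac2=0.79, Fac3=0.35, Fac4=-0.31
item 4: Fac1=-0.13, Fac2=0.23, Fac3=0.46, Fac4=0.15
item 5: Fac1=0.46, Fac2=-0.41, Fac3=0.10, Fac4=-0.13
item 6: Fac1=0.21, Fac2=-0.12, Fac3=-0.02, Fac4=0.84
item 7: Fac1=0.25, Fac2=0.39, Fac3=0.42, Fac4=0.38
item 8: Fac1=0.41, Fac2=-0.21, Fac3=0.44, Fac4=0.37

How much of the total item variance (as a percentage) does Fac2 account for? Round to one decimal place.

29.6%

SS loadings for Fac2 = 0.78² + 0.84² + 0.79² + 0.23² + (-0.41)² + (-0.12)² + 0.39² + (-0.21)² = 2.3697
With 8 standardized items, total variance = 8. Proportion = 2.3697/8 = 0.2962 → 29.62%.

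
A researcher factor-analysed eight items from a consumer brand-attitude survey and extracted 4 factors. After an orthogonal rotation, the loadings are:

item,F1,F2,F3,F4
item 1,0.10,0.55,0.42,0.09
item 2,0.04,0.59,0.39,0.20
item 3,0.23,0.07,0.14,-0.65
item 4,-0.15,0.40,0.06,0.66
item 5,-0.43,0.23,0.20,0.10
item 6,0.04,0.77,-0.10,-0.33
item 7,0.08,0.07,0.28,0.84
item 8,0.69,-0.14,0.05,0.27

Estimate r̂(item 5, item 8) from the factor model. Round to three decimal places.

r̂ = Σ λ_i·λ_j across factors = (-0.43)(0.69) + (0.23)(-0.14) + (0.20)(0.05) + (0.10)(0.27)
  = -0.2967 -0.0322 +0.0100 +0.0270 = -0.2919

-0.292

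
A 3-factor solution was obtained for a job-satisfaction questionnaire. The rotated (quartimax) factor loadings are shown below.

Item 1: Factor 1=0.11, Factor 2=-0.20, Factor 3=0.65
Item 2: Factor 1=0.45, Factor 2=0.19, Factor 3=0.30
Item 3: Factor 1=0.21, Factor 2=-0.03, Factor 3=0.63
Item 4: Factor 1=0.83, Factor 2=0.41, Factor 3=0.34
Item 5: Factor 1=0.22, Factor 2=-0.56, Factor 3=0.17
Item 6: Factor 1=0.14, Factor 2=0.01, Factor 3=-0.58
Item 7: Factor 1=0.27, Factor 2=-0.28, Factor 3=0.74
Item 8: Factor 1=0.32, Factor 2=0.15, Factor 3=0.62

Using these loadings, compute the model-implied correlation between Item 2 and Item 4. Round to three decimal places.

0.553

r̂ = Σ λ_i·λ_j across factors = (0.45)(0.83) + (0.19)(0.41) + (0.30)(0.34)
  = +0.3735 +0.0779 +0.1020 = 0.5534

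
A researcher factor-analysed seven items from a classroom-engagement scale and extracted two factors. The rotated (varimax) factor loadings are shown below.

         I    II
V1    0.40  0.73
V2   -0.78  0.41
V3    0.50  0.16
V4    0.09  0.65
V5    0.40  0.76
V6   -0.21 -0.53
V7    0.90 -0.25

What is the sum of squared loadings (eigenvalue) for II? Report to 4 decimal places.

SS loadings for II = 0.73² + 0.41² + 0.16² + 0.65² + 0.76² + (-0.53)² + (-0.25)² = 0.5329 + 0.1681 + 0.0256 + 0.4225 + 0.5776 + 0.2809 + 0.0625 = 2.0701

2.0701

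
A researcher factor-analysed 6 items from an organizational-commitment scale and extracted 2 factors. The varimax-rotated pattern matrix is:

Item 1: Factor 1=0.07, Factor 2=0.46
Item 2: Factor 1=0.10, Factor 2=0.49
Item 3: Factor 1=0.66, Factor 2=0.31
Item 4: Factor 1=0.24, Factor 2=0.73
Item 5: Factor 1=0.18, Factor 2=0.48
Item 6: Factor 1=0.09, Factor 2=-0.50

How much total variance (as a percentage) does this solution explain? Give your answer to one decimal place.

35.2%

Communalities: 0.2165, 0.2501, 0.5317, 0.5905, 0.2628, 0.2581; Σh² = 2.1097.
Total variance with 6 standardized items is 6, so the solution explains 2.1097/6 = 0.3516 = 35.16%.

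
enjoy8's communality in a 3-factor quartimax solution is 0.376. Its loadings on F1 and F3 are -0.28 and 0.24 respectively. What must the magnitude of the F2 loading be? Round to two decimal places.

0.49

Under orthogonal rotation h² = Σλ², so λ_F2² = h² − (0.1360) = 0.376 − 0.1360 = 0.2400.
|λ| = √0.2400 = 0.4899.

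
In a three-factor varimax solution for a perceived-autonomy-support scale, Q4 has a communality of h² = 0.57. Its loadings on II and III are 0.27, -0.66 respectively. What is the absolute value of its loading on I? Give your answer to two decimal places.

0.25

Under orthogonal rotation h² = Σλ², so λ_I² = h² − (0.5085) = 0.57 − 0.5085 = 0.0615.
|λ| = √0.0615 = 0.2480.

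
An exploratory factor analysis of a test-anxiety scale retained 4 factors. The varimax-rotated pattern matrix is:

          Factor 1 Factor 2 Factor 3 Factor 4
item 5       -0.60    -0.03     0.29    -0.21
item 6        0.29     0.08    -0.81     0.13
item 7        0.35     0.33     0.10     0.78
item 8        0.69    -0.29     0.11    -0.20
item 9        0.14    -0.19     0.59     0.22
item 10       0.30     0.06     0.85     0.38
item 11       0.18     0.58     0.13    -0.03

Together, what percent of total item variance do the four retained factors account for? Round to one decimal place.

64.5%

SS loadings by factor: 1.1847, 0.5764, 1.8498, 0.9031; total = 4.5140.
Total variance with 7 standardized items is 7, so the solution explains 4.5140/7 = 0.6449 = 64.49%.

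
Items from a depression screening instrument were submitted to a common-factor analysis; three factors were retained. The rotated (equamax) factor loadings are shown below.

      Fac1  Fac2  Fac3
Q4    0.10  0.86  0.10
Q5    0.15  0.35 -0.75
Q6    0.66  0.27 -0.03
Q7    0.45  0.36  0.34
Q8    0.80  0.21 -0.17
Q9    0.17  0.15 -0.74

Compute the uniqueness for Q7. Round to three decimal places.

0.552

h² = 0.45² + 0.36² + 0.34² = 0.2025 + 0.1296 + 0.1156 = 0.4477
Uniqueness u² = 1 − h² = 1 − 0.4477 = 0.5523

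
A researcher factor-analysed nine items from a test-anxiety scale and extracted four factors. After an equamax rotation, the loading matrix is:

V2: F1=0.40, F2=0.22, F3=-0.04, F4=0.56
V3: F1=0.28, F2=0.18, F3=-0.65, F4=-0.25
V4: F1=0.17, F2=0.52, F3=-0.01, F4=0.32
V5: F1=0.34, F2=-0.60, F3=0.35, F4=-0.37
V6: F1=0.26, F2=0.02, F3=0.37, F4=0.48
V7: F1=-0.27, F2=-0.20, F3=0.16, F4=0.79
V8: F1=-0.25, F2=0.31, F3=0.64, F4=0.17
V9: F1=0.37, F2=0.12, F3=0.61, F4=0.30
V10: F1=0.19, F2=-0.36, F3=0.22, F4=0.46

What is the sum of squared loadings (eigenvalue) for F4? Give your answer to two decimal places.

SS loadings for F4 = 0.56² + (-0.25)² + 0.32² + (-0.37)² + 0.48² + 0.79² + 0.17² + 0.30² + 0.46² = 0.3136 + 0.0625 + 0.1024 + 0.1369 + 0.2304 + 0.6241 + 0.0289 + 0.0900 + 0.2116 = 1.8004

1.80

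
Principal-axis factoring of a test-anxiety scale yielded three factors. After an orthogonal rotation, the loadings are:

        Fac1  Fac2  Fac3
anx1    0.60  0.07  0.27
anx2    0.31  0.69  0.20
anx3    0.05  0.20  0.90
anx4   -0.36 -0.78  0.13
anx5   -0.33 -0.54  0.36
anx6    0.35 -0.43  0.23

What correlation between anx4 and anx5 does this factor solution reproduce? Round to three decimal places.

0.587

r̂ = Σ λ_i·λ_j across factors = (-0.36)(-0.33) + (-0.78)(-0.54) + (0.13)(0.36)
  = +0.1188 +0.4212 +0.0468 = 0.5868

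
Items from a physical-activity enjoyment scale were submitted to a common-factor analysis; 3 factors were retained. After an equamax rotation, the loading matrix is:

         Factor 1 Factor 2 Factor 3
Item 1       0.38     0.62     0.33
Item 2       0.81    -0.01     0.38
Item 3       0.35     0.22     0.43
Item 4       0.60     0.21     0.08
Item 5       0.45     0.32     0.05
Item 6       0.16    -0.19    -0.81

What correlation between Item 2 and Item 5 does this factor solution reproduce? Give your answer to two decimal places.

0.38

r̂ = Σ λ_i·λ_j across factors = (0.81)(0.45) + (-0.01)(0.32) + (0.38)(0.05)
  = +0.3645 -0.0032 +0.0190 = 0.3803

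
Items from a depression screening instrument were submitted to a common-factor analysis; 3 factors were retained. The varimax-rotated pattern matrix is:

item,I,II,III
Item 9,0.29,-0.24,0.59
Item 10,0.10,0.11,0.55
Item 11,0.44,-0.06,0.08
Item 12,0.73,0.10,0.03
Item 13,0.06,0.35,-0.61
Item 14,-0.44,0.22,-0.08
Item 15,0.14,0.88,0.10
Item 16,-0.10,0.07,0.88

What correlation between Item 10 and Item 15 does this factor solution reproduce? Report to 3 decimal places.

r̂ = Σ λ_i·λ_j across factors = (0.10)(0.14) + (0.11)(0.88) + (0.55)(0.10)
  = +0.0140 +0.0968 +0.0550 = 0.1658

0.166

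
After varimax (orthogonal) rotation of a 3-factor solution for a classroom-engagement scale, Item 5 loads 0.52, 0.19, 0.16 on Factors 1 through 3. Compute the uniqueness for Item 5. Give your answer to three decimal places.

h² = 0.52² + 0.19² + 0.16² = 0.2704 + 0.0361 + 0.0256 = 0.3321
Uniqueness u² = 1 − h² = 1 − 0.3321 = 0.6679

0.668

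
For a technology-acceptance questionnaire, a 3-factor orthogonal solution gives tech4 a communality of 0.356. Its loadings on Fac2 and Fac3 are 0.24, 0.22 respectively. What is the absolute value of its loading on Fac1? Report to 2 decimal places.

Under orthogonal rotation h² = Σλ², so λ_Fac1² = h² − (0.1060) = 0.356 − 0.1060 = 0.2500.
|λ| = √0.2500 = 0.5000.

0.50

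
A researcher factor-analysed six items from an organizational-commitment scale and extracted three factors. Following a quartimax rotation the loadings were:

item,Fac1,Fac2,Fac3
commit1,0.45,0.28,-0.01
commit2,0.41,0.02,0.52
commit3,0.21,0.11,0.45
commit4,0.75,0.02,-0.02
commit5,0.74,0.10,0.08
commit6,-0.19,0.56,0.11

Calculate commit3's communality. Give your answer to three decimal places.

0.259

h² = 0.21² + 0.11² + 0.45² = 0.0441 + 0.0121 + 0.2025 = 0.2587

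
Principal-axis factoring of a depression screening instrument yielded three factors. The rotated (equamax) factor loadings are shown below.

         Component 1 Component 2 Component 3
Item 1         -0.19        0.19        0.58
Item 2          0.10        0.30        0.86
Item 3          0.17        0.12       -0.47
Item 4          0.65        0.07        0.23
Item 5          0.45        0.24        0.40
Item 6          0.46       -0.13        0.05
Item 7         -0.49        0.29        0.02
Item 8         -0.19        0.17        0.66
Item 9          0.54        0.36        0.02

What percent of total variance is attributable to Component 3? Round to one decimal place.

SS loadings for Component 3 = 0.58² + 0.86² + (-0.47)² + 0.23² + 0.40² + 0.05² + 0.02² + 0.66² + 0.02² = 1.9487
With 9 standardized items, total variance = 9. Proportion = 1.9487/9 = 0.2165 → 21.65%.

21.7%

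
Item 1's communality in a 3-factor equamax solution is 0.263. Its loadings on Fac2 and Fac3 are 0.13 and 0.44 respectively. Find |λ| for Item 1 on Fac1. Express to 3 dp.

0.229

Under orthogonal rotation h² = Σλ², so λ_Fac1² = h² − (0.2105) = 0.263 − 0.2105 = 0.0525.
|λ| = √0.0525 = 0.2291.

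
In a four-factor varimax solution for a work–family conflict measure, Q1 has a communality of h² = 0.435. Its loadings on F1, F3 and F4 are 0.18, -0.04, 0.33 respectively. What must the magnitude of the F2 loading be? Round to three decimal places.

Under orthogonal rotation h² = Σλ², so λ_F2² = h² − (0.1429) = 0.435 − 0.1429 = 0.2921.
|λ| = √0.2921 = 0.5405.

0.540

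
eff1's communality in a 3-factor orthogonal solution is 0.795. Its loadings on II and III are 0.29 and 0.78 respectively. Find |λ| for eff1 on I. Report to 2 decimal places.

Under orthogonal rotation h² = Σλ², so λ_I² = h² − (0.6925) = 0.795 − 0.6925 = 0.1025.
|λ| = √0.1025 = 0.3202.

0.32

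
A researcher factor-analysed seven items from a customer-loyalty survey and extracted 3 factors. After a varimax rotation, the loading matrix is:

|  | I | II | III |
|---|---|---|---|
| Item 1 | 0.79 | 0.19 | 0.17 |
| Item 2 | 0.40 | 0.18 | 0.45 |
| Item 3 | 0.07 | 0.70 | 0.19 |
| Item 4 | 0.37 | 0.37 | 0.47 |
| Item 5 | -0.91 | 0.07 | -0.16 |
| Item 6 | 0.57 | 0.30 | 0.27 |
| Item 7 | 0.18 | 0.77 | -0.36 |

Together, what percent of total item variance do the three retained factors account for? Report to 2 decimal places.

Communalities: 0.6891, 0.3949, 0.5310, 0.4947, 0.8586, 0.4878, 0.7549; Σh² = 4.2110.
Total variance with 7 standardized items is 7, so the solution explains 4.2110/7 = 0.6016 = 60.16%.

60.16%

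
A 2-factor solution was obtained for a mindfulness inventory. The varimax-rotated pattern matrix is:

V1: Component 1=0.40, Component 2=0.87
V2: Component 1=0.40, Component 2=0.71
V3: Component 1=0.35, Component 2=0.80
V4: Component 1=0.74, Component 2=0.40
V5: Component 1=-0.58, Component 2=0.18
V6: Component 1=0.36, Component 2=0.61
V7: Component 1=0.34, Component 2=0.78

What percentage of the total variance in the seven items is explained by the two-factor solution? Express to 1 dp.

66.4%

SS loadings by factor: 1.5717, 3.0739; total = 4.6456.
Total variance with 7 standardized items is 7, so the solution explains 4.6456/7 = 0.6637 = 66.37%.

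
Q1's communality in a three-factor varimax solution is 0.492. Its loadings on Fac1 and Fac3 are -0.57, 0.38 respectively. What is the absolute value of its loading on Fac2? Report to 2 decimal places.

0.15

Under orthogonal rotation h² = Σλ², so λ_Fac2² = h² − (0.4693) = 0.492 − 0.4693 = 0.0227.
|λ| = √0.0227 = 0.1507.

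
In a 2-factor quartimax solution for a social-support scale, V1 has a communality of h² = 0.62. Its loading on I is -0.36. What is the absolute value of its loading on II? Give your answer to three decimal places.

Under orthogonal rotation h² = Σλ², so λ_II² = h² − (0.1296) = 0.62 − 0.1296 = 0.4904.
|λ| = √0.4904 = 0.7003.

0.700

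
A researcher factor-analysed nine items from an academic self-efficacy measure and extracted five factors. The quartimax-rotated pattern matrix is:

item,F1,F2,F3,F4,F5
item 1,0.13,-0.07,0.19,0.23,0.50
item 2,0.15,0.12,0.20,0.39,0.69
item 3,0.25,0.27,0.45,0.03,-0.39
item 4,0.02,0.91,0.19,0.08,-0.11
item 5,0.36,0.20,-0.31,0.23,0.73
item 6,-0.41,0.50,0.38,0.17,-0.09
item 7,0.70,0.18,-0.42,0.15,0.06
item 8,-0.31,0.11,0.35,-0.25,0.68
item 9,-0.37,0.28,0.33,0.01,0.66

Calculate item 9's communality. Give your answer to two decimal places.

h² = (-0.37)² + 0.28² + 0.33² + 0.01² + 0.66² = 0.1369 + 0.0784 + 0.1089 + 0.0001 + 0.4356 = 0.7599

0.76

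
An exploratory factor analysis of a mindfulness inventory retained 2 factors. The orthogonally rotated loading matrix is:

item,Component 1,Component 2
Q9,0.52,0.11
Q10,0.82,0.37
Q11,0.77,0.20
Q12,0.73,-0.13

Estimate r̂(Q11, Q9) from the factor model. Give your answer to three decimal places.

0.422

r̂ = Σ λ_i·λ_j across factors = (0.77)(0.52) + (0.20)(0.11)
  = +0.4004 +0.0220 = 0.4224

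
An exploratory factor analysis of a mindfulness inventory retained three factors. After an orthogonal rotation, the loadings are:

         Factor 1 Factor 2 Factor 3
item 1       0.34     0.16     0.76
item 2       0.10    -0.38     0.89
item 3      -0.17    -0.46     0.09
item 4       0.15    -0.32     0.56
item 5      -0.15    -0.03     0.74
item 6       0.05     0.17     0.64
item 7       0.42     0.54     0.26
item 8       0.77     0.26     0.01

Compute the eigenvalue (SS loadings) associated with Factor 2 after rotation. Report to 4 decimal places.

SS loadings for Factor 2 = 0.16² + (-0.38)² + (-0.46)² + (-0.32)² + (-0.03)² + 0.17² + 0.54² + 0.26² = 0.0256 + 0.1444 + 0.2116 + 0.1024 + 0.0009 + 0.0289 + 0.2916 + 0.0676 = 0.8730

0.8730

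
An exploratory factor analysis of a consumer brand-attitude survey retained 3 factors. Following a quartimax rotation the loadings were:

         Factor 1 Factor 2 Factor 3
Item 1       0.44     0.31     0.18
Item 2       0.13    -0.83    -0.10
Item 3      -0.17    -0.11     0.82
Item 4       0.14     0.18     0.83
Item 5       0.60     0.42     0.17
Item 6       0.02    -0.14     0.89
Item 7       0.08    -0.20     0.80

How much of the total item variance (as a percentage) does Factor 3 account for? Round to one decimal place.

40.9%

SS loadings for Factor 3 = 0.18² + (-0.10)² + 0.82² + 0.83² + 0.17² + 0.89² + 0.80² = 2.8647
With 7 standardized items, total variance = 7. Proportion = 2.8647/7 = 0.4092 → 40.92%.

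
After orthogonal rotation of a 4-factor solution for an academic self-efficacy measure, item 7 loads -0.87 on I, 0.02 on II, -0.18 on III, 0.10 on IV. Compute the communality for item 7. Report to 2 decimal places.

0.80

h² = (-0.87)² + 0.02² + (-0.18)² + 0.10² = 0.7569 + 0.0004 + 0.0324 + 0.0100 = 0.7997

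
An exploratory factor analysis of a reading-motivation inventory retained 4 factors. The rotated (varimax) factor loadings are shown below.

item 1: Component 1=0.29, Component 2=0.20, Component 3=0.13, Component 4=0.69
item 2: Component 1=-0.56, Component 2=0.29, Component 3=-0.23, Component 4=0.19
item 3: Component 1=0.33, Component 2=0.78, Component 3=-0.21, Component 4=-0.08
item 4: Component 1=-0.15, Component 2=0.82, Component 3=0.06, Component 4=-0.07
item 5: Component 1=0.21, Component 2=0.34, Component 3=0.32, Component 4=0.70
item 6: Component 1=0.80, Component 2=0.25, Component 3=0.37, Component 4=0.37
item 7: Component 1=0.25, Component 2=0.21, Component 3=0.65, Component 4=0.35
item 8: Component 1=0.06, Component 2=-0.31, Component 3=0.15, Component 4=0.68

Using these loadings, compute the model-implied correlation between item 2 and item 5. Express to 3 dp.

r̂ = Σ λ_i·λ_j across factors = (-0.56)(0.21) + (0.29)(0.34) + (-0.23)(0.32) + (0.19)(0.70)
  = -0.1176 +0.0986 -0.0736 +0.1330 = 0.0404

0.040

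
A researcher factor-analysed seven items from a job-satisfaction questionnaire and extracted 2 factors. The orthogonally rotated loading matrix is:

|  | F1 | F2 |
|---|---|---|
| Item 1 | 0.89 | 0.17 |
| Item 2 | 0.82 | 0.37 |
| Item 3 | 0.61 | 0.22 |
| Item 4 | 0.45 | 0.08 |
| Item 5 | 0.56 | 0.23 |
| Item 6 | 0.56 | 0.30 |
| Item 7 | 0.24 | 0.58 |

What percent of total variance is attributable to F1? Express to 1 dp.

SS loadings for F1 = 0.89² + 0.82² + 0.61² + 0.45² + 0.56² + 0.56² + 0.24² = 2.7239
With 7 standardized items, total variance = 7. Proportion = 2.7239/7 = 0.3891 → 38.91%.

38.9%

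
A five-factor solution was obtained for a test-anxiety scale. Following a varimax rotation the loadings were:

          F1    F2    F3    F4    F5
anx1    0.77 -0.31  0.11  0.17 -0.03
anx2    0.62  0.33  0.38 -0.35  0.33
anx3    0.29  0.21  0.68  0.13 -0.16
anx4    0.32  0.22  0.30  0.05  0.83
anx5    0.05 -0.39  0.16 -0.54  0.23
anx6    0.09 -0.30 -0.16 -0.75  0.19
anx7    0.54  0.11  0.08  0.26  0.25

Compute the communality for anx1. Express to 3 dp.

h² = 0.77² + (-0.31)² + 0.11² + 0.17² + (-0.03)² = 0.5929 + 0.0961 + 0.0121 + 0.0289 + 0.0009 = 0.7309

0.731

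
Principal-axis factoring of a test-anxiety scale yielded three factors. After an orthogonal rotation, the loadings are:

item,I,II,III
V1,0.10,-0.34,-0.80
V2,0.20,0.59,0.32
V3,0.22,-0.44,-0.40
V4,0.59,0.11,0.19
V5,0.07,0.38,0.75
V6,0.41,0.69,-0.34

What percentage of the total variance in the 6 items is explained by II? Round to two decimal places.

21.50%

SS loadings for II = (-0.34)² + 0.59² + (-0.44)² + 0.11² + 0.38² + 0.69² = 1.2899
With 6 standardized items, total variance = 6. Proportion = 1.2899/6 = 0.2150 → 21.50%.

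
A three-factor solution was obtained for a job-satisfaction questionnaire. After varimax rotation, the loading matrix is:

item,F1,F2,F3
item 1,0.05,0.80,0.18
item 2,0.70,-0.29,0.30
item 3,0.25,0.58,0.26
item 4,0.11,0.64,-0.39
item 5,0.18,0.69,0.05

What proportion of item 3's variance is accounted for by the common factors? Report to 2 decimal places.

0.47

h² = 0.25² + 0.58² + 0.26² = 0.0625 + 0.3364 + 0.0676 = 0.4665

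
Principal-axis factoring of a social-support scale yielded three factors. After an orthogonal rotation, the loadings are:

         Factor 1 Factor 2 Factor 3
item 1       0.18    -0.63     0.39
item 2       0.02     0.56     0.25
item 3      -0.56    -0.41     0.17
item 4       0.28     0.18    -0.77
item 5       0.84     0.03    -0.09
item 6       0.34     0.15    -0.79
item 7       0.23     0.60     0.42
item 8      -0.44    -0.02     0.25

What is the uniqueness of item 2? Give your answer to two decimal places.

0.62

h² = 0.02² + 0.56² + 0.25² = 0.0004 + 0.3136 + 0.0625 = 0.3765
Uniqueness u² = 1 − h² = 1 − 0.3765 = 0.6235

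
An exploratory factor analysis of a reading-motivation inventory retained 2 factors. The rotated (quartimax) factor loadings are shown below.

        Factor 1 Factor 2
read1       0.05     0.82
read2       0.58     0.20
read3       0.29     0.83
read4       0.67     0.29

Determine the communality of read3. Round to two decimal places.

h² = 0.29² + 0.83² = 0.0841 + 0.6889 = 0.7730

0.77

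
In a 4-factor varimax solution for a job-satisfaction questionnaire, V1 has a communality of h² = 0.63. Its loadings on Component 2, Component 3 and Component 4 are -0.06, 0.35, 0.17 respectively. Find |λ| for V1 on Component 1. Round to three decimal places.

0.689

Under orthogonal rotation h² = Σλ², so λ_Component 1² = h² − (0.1550) = 0.63 − 0.1550 = 0.4750.
|λ| = √0.4750 = 0.6892.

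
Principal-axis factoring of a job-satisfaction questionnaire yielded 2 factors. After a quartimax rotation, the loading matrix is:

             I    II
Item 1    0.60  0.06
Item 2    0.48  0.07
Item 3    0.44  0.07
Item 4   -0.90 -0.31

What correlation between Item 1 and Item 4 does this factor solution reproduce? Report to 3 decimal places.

-0.559

r̂ = Σ λ_i·λ_j across factors = (0.60)(-0.90) + (0.06)(-0.31)
  = -0.5400 -0.0186 = -0.5586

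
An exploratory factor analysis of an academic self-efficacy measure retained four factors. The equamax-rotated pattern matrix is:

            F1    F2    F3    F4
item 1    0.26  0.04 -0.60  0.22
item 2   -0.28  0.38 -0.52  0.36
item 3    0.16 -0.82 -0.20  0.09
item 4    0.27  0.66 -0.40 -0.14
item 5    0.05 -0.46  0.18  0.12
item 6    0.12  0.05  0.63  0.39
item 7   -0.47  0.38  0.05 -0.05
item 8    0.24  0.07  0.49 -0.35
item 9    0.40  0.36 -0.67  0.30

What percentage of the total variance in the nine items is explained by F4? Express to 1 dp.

SS loadings for F4 = 0.22² + 0.36² + 0.09² + (-0.14)² + 0.12² + 0.39² + (-0.05)² + (-0.35)² + 0.30² = 0.5872
With 9 standardized items, total variance = 9. Proportion = 0.5872/9 = 0.0652 → 6.52%.

6.5%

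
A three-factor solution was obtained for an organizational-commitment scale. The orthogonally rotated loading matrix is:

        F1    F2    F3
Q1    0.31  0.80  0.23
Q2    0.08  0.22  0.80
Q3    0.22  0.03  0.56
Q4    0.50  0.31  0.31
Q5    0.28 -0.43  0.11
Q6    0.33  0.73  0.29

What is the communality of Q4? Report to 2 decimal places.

0.44

h² = 0.50² + 0.31² + 0.31² = 0.2500 + 0.0961 + 0.0961 = 0.4422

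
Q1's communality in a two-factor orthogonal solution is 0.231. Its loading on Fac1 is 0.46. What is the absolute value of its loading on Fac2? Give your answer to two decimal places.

Under orthogonal rotation h² = Σλ², so λ_Fac2² = h² − (0.2116) = 0.231 − 0.2116 = 0.0194.
|λ| = √0.0194 = 0.1393.

0.14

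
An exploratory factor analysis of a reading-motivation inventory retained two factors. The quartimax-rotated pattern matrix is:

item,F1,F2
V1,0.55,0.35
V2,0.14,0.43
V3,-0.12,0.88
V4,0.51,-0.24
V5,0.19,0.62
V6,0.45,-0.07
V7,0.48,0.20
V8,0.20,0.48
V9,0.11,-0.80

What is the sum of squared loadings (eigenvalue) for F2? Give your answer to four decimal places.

2.4391

SS loadings for F2 = 0.35² + 0.43² + 0.88² + (-0.24)² + 0.62² + (-0.07)² + 0.20² + 0.48² + (-0.80)² = 0.1225 + 0.1849 + 0.7744 + 0.0576 + 0.3844 + 0.0049 + 0.0400 + 0.2304 + 0.6400 = 2.4391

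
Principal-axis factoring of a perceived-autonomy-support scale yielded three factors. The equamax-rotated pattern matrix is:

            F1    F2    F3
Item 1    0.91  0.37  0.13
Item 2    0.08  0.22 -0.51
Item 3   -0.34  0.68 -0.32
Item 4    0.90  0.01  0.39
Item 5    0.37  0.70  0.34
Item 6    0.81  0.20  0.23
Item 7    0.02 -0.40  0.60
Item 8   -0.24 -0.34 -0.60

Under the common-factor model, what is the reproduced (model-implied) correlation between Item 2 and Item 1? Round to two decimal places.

0.09

r̂ = Σ λ_i·λ_j across factors = (0.08)(0.91) + (0.22)(0.37) + (-0.51)(0.13)
  = +0.0728 +0.0814 -0.0663 = 0.0879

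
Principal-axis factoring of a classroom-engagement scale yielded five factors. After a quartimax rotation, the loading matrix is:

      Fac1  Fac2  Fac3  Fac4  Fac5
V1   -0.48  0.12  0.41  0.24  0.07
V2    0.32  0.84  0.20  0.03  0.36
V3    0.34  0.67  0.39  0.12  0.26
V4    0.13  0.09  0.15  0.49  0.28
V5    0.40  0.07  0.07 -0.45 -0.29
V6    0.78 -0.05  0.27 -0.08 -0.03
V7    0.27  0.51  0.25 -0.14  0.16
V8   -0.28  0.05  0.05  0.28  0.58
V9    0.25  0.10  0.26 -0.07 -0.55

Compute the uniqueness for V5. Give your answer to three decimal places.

h² = 0.40² + 0.07² + 0.07² + (-0.45)² + (-0.29)² = 0.1600 + 0.0049 + 0.0049 + 0.2025 + 0.0841 = 0.4564
Uniqueness u² = 1 − h² = 1 − 0.4564 = 0.5436

0.544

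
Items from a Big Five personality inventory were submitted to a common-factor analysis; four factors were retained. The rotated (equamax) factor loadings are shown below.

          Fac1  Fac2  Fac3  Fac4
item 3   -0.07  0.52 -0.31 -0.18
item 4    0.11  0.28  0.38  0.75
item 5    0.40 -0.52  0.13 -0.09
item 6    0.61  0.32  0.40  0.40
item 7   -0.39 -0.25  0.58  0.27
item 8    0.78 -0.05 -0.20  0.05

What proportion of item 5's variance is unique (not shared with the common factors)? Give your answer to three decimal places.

h² = 0.40² + (-0.52)² + 0.13² + (-0.09)² = 0.1600 + 0.2704 + 0.0169 + 0.0081 = 0.4554
Uniqueness u² = 1 − h² = 1 − 0.4554 = 0.5446

0.545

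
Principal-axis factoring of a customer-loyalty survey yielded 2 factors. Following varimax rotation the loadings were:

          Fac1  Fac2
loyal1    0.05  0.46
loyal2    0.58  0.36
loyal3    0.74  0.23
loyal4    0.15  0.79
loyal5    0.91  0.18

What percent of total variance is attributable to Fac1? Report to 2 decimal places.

SS loadings for Fac1 = 0.05² + 0.58² + 0.74² + 0.15² + 0.91² = 1.7371
With 5 standardized items, total variance = 5. Proportion = 1.7371/5 = 0.3474 → 34.74%.

34.74%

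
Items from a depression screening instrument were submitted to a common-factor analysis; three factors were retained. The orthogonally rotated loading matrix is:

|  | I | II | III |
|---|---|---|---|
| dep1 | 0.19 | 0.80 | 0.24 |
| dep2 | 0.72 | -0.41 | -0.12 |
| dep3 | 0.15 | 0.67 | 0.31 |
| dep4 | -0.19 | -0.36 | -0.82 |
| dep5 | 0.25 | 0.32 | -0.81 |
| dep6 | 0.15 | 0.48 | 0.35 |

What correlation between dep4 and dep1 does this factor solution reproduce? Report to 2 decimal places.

-0.52

r̂ = Σ λ_i·λ_j across factors = (-0.19)(0.19) + (-0.36)(0.80) + (-0.82)(0.24)
  = -0.0361 -0.2880 -0.1968 = -0.5209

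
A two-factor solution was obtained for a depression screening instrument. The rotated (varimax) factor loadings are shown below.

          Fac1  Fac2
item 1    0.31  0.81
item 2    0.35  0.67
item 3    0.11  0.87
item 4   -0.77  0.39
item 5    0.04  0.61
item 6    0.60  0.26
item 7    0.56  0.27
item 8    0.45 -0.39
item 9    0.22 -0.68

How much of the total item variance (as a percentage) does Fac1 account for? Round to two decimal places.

SS loadings for Fac1 = 0.31² + 0.35² + 0.11² + (-0.77)² + 0.04² + 0.60² + 0.56² + 0.45² + 0.22² = 1.7497
With 9 standardized items, total variance = 9. Proportion = 1.7497/9 = 0.1944 → 19.44%.

19.44%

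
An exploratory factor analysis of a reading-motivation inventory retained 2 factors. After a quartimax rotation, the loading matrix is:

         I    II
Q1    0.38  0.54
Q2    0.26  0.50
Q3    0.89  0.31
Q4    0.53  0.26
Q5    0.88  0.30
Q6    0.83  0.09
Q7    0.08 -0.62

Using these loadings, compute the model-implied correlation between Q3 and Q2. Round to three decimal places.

0.386

r̂ = Σ λ_i·λ_j across factors = (0.89)(0.26) + (0.31)(0.50)
  = +0.2314 +0.1550 = 0.3864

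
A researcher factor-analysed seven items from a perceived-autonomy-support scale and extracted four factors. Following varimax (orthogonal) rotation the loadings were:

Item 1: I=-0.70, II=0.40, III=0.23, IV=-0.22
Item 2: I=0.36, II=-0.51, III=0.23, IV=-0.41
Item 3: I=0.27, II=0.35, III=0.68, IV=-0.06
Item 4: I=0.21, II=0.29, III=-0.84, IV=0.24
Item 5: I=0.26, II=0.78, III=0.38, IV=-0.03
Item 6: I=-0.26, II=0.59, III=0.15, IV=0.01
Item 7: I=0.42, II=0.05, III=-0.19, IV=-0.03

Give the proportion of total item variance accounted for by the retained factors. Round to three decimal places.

SS loadings by factor: 1.0482, 1.5857, 1.4768, 0.2796; total = 4.3903.
Total variance with 7 standardized items is 7, so the solution explains 4.3903/7 = 0.6272.

0.627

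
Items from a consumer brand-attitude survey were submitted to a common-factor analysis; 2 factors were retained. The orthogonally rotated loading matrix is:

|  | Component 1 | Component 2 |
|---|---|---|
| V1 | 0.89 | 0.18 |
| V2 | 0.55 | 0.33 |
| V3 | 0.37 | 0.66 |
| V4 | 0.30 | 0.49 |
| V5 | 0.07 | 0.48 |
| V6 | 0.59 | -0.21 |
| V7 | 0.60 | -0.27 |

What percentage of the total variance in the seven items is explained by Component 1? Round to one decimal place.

SS loadings for Component 1 = 0.89² + 0.55² + 0.37² + 0.30² + 0.07² + 0.59² + 0.60² = 2.0345
With 7 standardized items, total variance = 7. Proportion = 2.0345/7 = 0.2906 → 29.06%.

29.1%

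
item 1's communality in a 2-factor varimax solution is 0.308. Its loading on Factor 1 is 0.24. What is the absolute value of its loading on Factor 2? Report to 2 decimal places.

0.50

Under orthogonal rotation h² = Σλ², so λ_Factor 2² = h² − (0.0576) = 0.308 − 0.0576 = 0.2504.
|λ| = √0.2504 = 0.5004.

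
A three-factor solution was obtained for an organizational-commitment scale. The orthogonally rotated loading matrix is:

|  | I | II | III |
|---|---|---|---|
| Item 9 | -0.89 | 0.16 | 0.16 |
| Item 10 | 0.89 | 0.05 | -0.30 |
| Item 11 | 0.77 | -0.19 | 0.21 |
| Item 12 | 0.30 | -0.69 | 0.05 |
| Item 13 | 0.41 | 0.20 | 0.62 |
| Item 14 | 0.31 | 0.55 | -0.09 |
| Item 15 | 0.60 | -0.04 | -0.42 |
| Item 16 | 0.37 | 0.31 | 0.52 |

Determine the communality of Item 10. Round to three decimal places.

h² = 0.89² + 0.05² + (-0.30)² = 0.7921 + 0.0025 + 0.0900 = 0.8846

0.885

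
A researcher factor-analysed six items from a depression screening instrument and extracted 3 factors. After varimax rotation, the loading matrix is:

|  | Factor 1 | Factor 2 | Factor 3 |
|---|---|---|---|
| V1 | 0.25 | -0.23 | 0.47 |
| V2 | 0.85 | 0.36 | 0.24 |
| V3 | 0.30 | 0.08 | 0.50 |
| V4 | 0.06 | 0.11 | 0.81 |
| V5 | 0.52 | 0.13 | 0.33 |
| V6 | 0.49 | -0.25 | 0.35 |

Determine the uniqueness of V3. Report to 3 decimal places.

h² = 0.30² + 0.08² + 0.50² = 0.0900 + 0.0064 + 0.2500 = 0.3464
Uniqueness u² = 1 − h² = 1 − 0.3464 = 0.6536

0.654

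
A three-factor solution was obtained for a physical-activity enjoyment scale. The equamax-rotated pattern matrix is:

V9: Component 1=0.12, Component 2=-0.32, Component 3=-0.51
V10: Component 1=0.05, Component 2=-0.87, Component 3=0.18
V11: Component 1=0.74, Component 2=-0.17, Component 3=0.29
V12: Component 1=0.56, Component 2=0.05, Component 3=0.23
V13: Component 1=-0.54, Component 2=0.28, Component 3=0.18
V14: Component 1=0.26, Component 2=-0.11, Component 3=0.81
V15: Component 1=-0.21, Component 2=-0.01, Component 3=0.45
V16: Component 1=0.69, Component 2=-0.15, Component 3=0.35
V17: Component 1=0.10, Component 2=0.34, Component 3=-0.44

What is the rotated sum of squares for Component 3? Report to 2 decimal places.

SS loadings for Component 3 = (-0.51)² + 0.18² + 0.29² + 0.23² + 0.18² + 0.81² + 0.45² + 0.35² + (-0.44)² = 0.2601 + 0.0324 + 0.0841 + 0.0529 + 0.0324 + 0.6561 + 0.2025 + 0.1225 + 0.1936 = 1.6366

1.64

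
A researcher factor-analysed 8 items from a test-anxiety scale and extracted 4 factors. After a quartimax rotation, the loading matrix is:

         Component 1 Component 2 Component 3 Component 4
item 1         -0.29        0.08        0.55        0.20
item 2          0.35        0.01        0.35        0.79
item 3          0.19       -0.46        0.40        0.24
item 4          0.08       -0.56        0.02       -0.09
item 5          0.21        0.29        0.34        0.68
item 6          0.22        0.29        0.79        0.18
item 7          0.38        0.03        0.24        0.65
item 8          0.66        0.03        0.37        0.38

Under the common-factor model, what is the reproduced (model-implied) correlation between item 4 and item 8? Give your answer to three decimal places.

0.009

r̂ = Σ λ_i·λ_j across factors = (0.08)(0.66) + (-0.56)(0.03) + (0.02)(0.37) + (-0.09)(0.38)
  = +0.0528 -0.0168 +0.0074 -0.0342 = 0.0092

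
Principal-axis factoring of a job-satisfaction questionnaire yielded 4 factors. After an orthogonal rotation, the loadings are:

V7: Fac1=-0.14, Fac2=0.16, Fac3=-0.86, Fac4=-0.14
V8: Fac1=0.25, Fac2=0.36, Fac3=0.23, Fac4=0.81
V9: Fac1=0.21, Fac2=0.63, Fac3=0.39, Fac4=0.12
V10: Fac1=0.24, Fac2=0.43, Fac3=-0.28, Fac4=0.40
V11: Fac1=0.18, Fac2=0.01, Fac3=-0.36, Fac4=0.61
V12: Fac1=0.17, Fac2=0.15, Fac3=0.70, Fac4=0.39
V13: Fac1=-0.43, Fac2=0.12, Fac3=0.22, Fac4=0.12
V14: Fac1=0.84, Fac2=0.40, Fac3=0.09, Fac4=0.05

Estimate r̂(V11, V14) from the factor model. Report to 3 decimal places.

r̂ = Σ λ_i·λ_j across factors = (0.18)(0.84) + (0.01)(0.40) + (-0.36)(0.09) + (0.61)(0.05)
  = +0.1512 +0.0040 -0.0324 +0.0305 = 0.1533

0.153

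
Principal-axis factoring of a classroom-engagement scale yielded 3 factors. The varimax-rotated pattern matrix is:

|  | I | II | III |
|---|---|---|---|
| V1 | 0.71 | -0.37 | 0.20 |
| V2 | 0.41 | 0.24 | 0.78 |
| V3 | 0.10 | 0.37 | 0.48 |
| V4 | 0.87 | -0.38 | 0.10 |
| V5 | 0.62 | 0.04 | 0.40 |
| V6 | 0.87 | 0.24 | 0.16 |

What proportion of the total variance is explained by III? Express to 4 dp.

SS loadings for III = 0.20² + 0.78² + 0.48² + 0.10² + 0.40² + 0.16² = 1.0744
Proportion of variance = 1.0744 / 6 = 0.1791.

0.1791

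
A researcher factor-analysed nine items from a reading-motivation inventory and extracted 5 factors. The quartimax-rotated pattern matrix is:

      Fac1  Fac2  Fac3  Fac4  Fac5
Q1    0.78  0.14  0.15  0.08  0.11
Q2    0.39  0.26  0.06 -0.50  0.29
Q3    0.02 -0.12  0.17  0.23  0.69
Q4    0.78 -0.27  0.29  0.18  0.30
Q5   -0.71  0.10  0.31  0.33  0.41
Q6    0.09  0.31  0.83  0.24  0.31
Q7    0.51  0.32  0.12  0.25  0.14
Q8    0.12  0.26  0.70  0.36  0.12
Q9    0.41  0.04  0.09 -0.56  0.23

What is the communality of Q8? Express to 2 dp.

0.72

h² = 0.12² + 0.26² + 0.70² + 0.36² + 0.12² = 0.0144 + 0.0676 + 0.4900 + 0.1296 + 0.0144 = 0.7160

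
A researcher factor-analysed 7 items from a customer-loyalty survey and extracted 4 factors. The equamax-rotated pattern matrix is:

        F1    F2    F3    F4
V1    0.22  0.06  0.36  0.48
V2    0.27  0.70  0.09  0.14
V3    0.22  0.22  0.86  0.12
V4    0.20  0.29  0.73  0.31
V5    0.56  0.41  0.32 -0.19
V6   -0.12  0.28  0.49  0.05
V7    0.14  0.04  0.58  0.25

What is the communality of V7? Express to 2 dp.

h² = 0.14² + 0.04² + 0.58² + 0.25² = 0.0196 + 0.0016 + 0.3364 + 0.0625 = 0.4201

0.42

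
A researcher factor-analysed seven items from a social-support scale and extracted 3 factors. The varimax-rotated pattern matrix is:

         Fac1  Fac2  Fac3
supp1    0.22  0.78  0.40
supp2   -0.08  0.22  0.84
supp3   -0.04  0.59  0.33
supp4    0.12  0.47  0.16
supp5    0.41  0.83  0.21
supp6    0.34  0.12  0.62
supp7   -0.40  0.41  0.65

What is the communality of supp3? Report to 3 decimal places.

h² = (-0.04)² + 0.59² + 0.33² = 0.0016 + 0.3481 + 0.1089 = 0.4586

0.459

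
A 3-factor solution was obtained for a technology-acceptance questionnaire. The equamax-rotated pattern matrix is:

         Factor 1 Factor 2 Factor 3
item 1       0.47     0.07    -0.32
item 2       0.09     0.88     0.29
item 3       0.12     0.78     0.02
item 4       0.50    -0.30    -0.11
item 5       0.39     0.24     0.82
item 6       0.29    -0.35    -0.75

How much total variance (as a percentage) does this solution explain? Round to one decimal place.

63.7%

SS loadings by factor: 0.7296, 1.6578, 1.4339; total = 3.8213.
Total variance with 6 standardized items is 6, so the solution explains 3.8213/6 = 0.6369 = 63.69%.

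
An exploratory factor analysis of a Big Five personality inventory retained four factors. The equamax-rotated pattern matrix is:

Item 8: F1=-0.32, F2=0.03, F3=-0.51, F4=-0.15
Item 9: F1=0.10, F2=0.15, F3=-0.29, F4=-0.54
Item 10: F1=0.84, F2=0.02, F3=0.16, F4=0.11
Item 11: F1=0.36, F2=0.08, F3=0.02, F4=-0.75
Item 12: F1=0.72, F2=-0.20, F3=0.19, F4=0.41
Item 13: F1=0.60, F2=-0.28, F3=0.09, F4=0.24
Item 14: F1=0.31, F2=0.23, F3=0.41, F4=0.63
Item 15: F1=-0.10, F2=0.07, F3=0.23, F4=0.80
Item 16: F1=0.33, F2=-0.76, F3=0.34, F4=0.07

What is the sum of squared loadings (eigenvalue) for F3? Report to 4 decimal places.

0.7510

SS loadings for F3 = (-0.51)² + (-0.29)² + 0.16² + 0.02² + 0.19² + 0.09² + 0.41² + 0.23² + 0.34² = 0.2601 + 0.0841 + 0.0256 + 0.0004 + 0.0361 + 0.0081 + 0.1681 + 0.0529 + 0.1156 = 0.7510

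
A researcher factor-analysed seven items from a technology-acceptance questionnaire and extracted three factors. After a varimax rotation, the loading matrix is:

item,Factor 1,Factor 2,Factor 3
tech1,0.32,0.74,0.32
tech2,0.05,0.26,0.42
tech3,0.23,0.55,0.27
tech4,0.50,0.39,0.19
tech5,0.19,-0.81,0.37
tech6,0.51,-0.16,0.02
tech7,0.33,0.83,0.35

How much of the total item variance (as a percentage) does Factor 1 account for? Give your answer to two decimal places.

11.61%

SS loadings for Factor 1 = 0.32² + 0.05² + 0.23² + 0.50² + 0.19² + 0.51² + 0.33² = 0.8129
With 7 standardized items, total variance = 7. Proportion = 0.8129/7 = 0.1161 → 11.61%.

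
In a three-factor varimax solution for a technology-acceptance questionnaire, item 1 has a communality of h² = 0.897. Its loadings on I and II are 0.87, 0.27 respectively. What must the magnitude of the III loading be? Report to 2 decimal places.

Under orthogonal rotation h² = Σλ², so λ_III² = h² − (0.8298) = 0.897 − 0.8298 = 0.0672.
|λ| = √0.0672 = 0.2592.

0.26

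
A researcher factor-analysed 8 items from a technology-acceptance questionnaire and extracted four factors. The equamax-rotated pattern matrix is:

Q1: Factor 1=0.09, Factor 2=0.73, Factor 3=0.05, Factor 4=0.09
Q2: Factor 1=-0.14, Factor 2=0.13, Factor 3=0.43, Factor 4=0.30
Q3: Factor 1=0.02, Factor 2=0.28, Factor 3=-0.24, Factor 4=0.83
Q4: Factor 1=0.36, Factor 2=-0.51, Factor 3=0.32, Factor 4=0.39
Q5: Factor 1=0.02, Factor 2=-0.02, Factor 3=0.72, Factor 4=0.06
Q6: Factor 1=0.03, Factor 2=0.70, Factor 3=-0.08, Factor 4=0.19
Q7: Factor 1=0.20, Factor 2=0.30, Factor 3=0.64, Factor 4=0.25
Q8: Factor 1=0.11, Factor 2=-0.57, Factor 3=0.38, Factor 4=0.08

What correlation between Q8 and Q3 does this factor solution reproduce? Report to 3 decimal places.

r̂ = Σ λ_i·λ_j across factors = (0.11)(0.02) + (-0.57)(0.28) + (0.38)(-0.24) + (0.08)(0.83)
  = +0.0022 -0.1596 -0.0912 +0.0664 = -0.1822

-0.182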